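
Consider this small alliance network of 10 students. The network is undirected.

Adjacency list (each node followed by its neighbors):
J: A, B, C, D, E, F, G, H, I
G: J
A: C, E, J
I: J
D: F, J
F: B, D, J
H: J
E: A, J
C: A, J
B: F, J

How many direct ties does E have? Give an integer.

2

E is directly tied to A and J. That is 2 neighbors, so the degree of E is 2.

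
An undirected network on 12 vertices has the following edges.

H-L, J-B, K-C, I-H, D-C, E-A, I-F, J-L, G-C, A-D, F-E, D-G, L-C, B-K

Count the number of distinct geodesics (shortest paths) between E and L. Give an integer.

The shortest distance is 4. The length-4 paths are: E–F–I–H–L; E–A–D–C–L.
That gives 2 distinct shortest paths.

2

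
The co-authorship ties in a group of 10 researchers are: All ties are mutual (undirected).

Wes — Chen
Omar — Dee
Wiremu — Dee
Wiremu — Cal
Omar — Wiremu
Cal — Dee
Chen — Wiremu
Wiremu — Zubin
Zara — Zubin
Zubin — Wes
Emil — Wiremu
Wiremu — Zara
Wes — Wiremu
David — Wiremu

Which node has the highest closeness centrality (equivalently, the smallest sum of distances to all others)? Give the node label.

Wiremu

Farness (sum of distances to all others) for each node — Cal:16, Chen:16, David:17, Dee:15, Emil:17, Omar:16, Wes:15, Wiremu:9, Zara:16, Zubin:15.
The smallest farness is 9, for Wiremu, so Wiremu has the highest closeness.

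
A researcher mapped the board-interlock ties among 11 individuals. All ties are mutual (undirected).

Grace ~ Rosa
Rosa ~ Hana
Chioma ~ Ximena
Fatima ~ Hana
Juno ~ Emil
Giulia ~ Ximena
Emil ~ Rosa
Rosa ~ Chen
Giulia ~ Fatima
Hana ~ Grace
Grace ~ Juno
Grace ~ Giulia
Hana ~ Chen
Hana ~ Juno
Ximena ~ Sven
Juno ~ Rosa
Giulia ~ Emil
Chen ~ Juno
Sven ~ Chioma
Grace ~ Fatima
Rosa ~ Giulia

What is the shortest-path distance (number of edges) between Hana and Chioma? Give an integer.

4

One shortest route is Hana – Grace – Giulia – Ximena – Chioma, which uses 4 edges, and at distance 3 from Hana we only reach {Ximena}, which does not include Chioma. So d(Hana,Chioma) = 4.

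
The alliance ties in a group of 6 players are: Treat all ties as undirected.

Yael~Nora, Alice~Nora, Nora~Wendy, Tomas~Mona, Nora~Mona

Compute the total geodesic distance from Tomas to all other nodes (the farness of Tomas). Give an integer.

Distances from Tomas: Alice:3, Mona:1, Nora:2, Wendy:3, Yael:3.
Sum = 3 + 1 + 2 + 3 + 3 = 12.

12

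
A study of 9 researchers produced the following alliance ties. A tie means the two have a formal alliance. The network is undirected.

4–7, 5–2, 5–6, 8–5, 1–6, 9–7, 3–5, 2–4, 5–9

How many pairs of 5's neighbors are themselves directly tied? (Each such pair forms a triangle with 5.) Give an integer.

0

5's neighbors are 2, 3, 6, 8, and 9, but none of them are tied to each other, so no triangle contains 5.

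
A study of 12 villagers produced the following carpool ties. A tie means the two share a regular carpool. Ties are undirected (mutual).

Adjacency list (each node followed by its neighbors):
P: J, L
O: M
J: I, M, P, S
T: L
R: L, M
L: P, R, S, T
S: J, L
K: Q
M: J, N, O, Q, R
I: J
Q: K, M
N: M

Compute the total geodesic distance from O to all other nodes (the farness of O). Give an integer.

Distances from O: I:3, J:2, K:3, L:3, M:1, N:2, P:3, Q:2, R:2, S:3, T:4.
Sum = 3 + 2 + 3 + 3 + 1 + 2 + 3 + 2 + 2 + 3 + 4 = 28.

28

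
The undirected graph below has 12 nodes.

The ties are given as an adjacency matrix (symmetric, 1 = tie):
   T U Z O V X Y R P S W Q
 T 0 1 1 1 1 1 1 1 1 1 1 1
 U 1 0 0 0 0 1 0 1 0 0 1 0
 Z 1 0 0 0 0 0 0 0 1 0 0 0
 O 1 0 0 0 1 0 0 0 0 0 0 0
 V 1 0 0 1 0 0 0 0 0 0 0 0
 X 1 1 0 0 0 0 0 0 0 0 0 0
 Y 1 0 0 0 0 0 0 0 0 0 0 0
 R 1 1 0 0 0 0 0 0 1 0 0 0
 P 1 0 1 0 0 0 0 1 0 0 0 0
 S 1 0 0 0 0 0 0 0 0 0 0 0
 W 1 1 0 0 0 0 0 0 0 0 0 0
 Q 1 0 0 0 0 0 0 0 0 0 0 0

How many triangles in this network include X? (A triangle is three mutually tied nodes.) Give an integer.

X's neighbors: T and U.
Neighbor pairs that are themselves tied: X–T–U. Each forms one triangle with X, for 1 in total.

1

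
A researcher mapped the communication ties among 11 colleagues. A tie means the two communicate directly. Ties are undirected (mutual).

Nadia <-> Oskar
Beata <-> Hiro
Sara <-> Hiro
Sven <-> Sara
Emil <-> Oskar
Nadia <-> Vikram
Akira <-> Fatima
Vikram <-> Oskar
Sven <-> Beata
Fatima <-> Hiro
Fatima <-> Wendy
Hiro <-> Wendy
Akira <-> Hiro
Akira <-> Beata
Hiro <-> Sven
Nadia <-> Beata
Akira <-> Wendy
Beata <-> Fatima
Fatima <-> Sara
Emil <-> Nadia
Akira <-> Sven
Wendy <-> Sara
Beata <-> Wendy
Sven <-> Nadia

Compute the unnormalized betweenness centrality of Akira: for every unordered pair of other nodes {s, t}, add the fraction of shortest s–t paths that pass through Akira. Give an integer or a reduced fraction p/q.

Pairs whose geodesics pass through Akira — Sven–Wendy: 1/4; Sven–Fatima: 1/4.
All other pairs contribute 0.
Summing the contributions gives betweenness(Akira) = 1/2.

1/2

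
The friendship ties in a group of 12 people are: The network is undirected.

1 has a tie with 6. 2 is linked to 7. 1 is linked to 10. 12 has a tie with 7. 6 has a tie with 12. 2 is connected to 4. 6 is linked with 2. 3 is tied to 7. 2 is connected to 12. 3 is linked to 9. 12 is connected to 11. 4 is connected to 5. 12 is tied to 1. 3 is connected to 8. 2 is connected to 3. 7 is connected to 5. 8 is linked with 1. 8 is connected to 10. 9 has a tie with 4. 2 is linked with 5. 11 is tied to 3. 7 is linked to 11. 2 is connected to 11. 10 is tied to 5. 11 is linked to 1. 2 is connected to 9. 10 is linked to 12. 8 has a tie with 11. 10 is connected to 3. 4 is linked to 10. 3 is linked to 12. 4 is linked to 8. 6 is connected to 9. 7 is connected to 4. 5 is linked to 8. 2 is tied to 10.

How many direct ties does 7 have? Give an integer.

6

7 is directly tied to 2, 3, 4, 5, 11, and 12. That is 6 neighbors, so the degree of 7 is 6.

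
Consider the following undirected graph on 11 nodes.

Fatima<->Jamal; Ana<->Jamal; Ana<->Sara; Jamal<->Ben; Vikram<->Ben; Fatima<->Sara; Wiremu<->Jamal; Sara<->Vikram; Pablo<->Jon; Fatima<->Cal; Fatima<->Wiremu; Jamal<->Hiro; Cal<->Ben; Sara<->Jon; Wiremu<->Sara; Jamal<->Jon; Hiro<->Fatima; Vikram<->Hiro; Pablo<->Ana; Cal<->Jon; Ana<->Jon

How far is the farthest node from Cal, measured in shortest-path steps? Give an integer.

Distances from Cal: Ana:2, Ben:1, Fatima:1, Hiro:2, Jamal:2, Jon:1, Pablo:2, Sara:2, Vikram:2, Wiremu:2.
The largest is 2 (to Jamal, Vikram, Pablo, Sara, Ana, Wiremu, and Hiro), so the eccentricity of Cal is 2.

2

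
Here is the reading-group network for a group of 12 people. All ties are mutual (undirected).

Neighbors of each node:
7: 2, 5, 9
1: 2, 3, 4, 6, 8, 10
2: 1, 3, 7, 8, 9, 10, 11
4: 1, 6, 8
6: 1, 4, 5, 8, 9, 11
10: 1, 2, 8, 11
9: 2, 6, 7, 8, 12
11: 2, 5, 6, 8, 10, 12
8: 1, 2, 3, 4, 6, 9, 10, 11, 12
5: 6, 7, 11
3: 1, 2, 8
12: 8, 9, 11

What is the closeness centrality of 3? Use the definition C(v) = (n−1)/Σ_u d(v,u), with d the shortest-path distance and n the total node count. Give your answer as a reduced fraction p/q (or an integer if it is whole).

11/20

Distances from 3: 1:1, 2:1, 4:2, 5:3, 6:2, 7:2, 8:1, 9:2, 10:2, 11:2, 12:2. Sum = 20.
n = 12, so closeness = 11/20.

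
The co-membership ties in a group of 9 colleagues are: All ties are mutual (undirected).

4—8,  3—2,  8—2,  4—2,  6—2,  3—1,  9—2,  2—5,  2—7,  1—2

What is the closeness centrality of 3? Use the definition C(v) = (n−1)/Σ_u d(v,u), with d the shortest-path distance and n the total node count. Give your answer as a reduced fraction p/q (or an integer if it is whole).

Distances from 3: 1:1, 2:1, 4:2, 5:2, 6:2, 7:2, 8:2, 9:2. Sum = 14.
n = 9, so closeness = 8/14 = 4/7.

4/7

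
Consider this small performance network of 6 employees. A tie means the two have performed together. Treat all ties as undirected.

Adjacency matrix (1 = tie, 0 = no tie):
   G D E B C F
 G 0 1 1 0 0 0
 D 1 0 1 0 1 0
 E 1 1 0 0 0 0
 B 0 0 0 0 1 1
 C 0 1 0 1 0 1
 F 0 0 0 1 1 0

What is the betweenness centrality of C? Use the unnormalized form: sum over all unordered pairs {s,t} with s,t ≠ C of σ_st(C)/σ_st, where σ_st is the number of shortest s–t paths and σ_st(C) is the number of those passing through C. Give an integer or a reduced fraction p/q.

Pairs whose geodesics pass through C — G–B: 1; G–F: 1; D–B: 1; D–F: 1; E–B: 1; E–F: 1.
All other pairs contribute 0.
Summing the contributions gives betweenness(C) = 6.

6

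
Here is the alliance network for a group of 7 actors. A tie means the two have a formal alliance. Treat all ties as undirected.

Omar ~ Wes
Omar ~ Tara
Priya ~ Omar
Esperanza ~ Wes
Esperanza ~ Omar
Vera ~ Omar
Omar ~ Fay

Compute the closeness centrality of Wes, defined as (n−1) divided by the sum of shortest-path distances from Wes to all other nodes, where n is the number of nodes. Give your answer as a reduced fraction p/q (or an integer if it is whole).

3/5

Distances from Wes: Esperanza:1, Fay:2, Omar:1, Priya:2, Tara:2, Vera:2. Sum = 10.
n = 7, so closeness = 6/10 = 3/5.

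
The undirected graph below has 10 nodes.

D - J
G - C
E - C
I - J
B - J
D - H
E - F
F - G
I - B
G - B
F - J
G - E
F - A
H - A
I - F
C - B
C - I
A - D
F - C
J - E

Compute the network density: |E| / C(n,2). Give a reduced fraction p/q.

There are 20 edges and 10 nodes, so the maximum possible is C(10,2) = 45.
Density = 20/45 = 4/9.

4/9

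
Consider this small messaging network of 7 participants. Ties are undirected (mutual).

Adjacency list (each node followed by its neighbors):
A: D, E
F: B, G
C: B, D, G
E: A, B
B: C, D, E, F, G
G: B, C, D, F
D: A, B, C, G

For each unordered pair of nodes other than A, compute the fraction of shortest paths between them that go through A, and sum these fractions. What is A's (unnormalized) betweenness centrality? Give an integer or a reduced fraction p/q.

1/2

Pairs whose geodesics pass through A — E–D: 1/2.
All other pairs contribute 0.
Summing the contributions gives betweenness(A) = 1/2.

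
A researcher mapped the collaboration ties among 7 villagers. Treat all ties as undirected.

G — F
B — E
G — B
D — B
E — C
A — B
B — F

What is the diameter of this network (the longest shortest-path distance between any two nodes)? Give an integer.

Eccentricity of each node (its greatest distance to any other): A:3, B:2, C:3, D:3, E:2, F:3, G:3.
The maximum eccentricity is 3, realized for instance by the pair A–C via A – B – E – C. So the diameter is 3.

3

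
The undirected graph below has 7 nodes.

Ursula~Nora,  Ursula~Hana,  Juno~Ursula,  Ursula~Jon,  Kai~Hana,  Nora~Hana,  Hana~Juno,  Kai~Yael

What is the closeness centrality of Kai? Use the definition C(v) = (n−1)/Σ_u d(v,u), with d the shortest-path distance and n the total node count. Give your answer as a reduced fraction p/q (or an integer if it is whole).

Distances from Kai: Hana:1, Jon:3, Juno:2, Nora:2, Ursula:2, Yael:1. Sum = 11.
n = 7, so closeness = 6/11.

6/11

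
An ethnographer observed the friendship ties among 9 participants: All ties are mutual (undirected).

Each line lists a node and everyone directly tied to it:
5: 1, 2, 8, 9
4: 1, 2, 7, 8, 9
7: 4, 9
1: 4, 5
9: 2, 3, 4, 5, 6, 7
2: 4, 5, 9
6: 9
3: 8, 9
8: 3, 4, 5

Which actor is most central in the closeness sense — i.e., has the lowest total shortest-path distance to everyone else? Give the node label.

9

Farness (sum of distances to all others) for each node — 1:16, 2:13, 3:15, 4:11, 5:12, 6:17, 7:14, 8:14, 9:10.
The smallest farness is 10, for 9, so 9 has the highest closeness.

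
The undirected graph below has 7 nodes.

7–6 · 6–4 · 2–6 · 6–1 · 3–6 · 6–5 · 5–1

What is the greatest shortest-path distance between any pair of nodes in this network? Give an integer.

2

Eccentricity of each node (its greatest distance to any other): 1:2, 2:2, 3:2, 4:2, 5:2, 6:1, 7:2.
The maximum eccentricity is 2, realized for instance by the pair 5–4 via 5 – 6 – 4. So the diameter is 2.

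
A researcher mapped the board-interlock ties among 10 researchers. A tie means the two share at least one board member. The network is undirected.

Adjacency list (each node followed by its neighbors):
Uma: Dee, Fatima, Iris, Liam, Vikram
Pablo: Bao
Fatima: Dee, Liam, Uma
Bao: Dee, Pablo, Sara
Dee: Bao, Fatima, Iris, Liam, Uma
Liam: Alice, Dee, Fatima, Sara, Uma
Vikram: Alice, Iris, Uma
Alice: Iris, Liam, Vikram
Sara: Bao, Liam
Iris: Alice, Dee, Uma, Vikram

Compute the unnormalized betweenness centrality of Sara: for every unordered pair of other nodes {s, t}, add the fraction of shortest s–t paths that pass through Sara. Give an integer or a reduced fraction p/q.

Pairs whose geodesics pass through Sara — Bao–Alice: 1/3; Bao–Liam: 1/2; Pablo–Alice: 1/3; Pablo–Liam: 1/2.
All other pairs contribute 0.
Summing the contributions gives betweenness(Sara) = 5/3.

5/3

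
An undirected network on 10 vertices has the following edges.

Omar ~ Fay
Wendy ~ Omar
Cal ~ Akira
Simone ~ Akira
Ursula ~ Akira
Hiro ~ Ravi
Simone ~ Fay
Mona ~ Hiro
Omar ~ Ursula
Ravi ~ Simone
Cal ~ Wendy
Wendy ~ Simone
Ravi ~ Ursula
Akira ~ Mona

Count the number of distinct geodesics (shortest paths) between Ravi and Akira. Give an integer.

The shortest distance is 2. The length-2 paths are: Ravi–Ursula–Akira; Ravi–Simone–Akira.
That gives 2 distinct shortest paths.

2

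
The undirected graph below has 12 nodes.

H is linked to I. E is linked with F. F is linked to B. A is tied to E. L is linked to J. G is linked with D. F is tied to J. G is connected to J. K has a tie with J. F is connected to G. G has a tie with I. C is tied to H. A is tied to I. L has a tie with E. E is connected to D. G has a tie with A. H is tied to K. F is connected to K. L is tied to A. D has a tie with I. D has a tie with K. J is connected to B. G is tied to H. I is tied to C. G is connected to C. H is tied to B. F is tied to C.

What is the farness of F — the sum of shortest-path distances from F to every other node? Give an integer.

Distances from F: A:2, B:1, C:1, D:2, E:1, G:1, H:2, I:2, J:1, K:1, L:2.
Sum = 2 + 1 + 1 + 2 + 1 + 1 + 2 + 2 + 1 + 1 + 2 = 16.

16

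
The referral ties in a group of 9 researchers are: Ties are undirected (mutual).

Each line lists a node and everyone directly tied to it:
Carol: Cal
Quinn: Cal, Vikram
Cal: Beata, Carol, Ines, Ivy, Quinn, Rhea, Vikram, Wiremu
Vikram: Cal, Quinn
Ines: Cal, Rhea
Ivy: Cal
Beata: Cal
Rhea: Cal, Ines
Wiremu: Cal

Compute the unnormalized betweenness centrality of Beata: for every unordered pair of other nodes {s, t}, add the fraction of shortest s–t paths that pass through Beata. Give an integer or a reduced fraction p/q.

No shortest path between any pair of other nodes passes through Beata.
Summing the contributions gives betweenness(Beata) = 0.

0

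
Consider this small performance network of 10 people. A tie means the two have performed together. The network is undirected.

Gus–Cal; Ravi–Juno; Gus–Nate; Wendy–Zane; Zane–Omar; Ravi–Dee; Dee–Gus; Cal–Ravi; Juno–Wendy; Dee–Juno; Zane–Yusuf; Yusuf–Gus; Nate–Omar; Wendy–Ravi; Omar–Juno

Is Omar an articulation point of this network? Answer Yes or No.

No

Even without Omar, every remaining node can still reach every other (the residual graph is connected), so Omar is not a cut vertex.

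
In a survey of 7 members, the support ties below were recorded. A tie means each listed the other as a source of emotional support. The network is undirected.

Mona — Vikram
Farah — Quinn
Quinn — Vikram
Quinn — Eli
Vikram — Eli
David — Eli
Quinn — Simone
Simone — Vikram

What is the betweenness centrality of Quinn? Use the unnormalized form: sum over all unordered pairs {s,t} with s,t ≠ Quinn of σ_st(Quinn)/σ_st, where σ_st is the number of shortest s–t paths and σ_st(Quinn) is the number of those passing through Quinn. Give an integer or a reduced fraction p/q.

6

Pairs whose geodesics pass through Quinn — Eli–Farah: 1; Eli–Simone: 1/2; Vikram–Farah: 1; David–Farah: 1; David–Simone: 1/2; Farah–Mona: 1; Farah–Simone: 1.
All other pairs contribute 0.
Summing the contributions gives betweenness(Quinn) = 6.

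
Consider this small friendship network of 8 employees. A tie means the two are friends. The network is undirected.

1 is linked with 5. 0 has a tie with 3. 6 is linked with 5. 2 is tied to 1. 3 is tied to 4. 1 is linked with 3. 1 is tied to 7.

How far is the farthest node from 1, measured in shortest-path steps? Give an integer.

2

Distances from 1: 0:2, 2:1, 3:1, 4:2, 5:1, 6:2, 7:1.
The largest is 2 (to 6, 4, and 0), so the eccentricity of 1 is 2.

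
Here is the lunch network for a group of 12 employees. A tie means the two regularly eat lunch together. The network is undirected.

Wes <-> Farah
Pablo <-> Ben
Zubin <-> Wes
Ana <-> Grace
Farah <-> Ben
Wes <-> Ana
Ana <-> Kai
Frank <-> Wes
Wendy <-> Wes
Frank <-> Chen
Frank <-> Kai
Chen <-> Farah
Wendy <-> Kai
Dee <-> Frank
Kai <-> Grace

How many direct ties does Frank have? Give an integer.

Frank is directly tied to Chen, Dee, Kai, and Wes. That is 4 neighbors, so the degree of Frank is 4.

4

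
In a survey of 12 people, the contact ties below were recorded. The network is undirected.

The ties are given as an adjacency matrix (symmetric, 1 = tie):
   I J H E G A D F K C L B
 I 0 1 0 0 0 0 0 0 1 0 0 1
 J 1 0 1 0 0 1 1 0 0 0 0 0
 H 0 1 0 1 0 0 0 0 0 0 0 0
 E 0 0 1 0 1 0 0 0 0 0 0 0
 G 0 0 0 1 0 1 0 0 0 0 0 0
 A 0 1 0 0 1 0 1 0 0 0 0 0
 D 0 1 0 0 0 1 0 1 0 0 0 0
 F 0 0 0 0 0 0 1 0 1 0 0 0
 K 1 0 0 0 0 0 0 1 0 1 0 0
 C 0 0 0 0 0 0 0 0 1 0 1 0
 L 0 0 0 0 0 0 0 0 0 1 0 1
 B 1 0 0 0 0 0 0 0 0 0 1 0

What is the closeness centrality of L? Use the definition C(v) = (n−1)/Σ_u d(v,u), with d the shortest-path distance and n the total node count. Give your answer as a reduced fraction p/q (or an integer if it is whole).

11/34

Distances from L: A:4, B:1, C:1, D:4, E:5, F:3, G:5, H:4, I:2, J:3, K:2. Sum = 34.
n = 12, so closeness = 11/34.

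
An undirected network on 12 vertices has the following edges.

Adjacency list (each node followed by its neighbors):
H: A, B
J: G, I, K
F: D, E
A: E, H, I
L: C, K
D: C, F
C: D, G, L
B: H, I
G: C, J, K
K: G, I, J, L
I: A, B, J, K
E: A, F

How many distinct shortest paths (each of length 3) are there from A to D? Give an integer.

The shortest distance is 3, and the only length-3 path is A–E–F–D. So there is exactly 1 shortest path.

1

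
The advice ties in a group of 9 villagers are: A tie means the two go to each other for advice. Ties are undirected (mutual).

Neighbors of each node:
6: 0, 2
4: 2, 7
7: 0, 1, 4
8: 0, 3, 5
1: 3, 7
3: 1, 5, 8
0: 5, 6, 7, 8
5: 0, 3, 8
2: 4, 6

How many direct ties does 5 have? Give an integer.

3

5 is directly tied to 0, 3, and 8. That is 3 neighbors, so the degree of 5 is 3.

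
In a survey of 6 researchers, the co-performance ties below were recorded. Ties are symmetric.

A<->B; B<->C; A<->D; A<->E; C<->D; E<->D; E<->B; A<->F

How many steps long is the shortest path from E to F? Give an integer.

One shortest route is E – A – F, which uses 2 edges, and E and F are not directly tied, so nothing shorter exists. So d(E,F) = 2.

2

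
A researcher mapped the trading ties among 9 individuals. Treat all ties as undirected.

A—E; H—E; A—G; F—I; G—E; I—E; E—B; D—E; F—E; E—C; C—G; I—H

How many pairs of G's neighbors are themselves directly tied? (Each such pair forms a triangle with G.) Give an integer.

2

G's neighbors: A, C, and E.
Neighbor pairs that are themselves tied: G–A–E; G–C–E. Each forms one triangle with G, for 2 in total.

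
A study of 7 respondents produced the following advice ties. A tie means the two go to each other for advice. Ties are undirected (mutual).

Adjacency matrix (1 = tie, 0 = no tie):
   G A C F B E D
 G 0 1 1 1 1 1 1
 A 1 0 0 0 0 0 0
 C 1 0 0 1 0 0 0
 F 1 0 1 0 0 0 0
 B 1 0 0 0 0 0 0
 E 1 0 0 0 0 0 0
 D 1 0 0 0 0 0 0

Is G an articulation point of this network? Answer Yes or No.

Yes

Removing G leaves {A} with no path to {C and F}, so the network splits into 5 components. G is a cut vertex.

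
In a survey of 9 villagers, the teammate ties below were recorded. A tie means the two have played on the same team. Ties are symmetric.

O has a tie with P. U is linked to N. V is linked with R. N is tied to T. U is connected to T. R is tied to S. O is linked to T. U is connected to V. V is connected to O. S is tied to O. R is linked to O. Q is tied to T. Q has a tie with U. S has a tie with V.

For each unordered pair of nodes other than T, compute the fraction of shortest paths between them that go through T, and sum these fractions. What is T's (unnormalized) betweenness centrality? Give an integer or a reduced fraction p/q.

15/2

Pairs whose geodesics pass through T — U–O: 1/2; U–P: 1/2; Q–N: 1/2; Q–S: 1/2; Q–O: 1; Q–P: 1; Q–R: 1/2; N–S: 1/2; N–O: 1; N–P: 1; N–R: 1/2.
All other pairs contribute 0.
Summing the contributions gives betweenness(T) = 15/2.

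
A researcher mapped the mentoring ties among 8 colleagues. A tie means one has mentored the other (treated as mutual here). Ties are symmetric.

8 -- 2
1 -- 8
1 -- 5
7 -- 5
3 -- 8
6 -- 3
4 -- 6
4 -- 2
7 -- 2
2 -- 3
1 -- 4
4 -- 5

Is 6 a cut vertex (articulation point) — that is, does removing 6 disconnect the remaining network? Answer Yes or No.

No

Even without 6, every remaining node can still reach every other (the residual graph is connected), so 6 is not a cut vertex.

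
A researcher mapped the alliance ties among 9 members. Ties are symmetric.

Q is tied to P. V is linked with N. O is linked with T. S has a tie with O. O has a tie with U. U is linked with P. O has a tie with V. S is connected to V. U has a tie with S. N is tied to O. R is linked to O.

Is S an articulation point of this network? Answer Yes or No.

Even without S, every remaining node can still reach every other (the residual graph is connected), so S is not a cut vertex.

No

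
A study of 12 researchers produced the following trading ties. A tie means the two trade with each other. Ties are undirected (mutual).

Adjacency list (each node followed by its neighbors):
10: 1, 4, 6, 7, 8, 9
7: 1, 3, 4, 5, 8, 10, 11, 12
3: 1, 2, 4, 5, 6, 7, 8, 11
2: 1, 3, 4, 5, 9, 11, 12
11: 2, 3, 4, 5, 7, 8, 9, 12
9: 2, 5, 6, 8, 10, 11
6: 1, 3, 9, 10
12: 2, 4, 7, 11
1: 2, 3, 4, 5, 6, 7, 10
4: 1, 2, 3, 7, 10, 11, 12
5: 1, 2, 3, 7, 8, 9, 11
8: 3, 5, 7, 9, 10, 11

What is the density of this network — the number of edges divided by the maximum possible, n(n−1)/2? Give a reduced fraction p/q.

There are 39 edges and 12 nodes, so the maximum possible is C(12,2) = 66.
Density = 39/66 = 13/22.

13/22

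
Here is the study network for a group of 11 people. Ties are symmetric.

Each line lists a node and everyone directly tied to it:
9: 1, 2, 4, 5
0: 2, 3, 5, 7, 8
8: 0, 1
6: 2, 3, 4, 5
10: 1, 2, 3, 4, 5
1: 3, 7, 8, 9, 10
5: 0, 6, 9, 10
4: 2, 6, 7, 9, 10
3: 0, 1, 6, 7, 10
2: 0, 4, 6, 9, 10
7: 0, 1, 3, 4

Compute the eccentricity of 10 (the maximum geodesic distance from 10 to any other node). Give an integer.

2

Distances from 10: 0:2, 1:1, 2:1, 3:1, 4:1, 5:1, 6:2, 7:2, 8:2, 9:2.
The largest is 2 (to 8, 9, 7, 6, and 0), so the eccentricity of 10 is 2.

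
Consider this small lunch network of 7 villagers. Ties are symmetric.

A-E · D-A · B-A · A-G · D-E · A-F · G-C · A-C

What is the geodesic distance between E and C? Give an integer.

2

One shortest route is E – A – C, which uses 2 edges, and E and C are not directly tied, so nothing shorter exists. So d(E,C) = 2.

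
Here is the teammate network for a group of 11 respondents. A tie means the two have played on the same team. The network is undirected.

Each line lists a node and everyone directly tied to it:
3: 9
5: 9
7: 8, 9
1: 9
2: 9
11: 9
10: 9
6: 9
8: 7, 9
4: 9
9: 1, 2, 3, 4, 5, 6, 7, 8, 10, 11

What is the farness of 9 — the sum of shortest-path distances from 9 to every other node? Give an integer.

10

Distances from 9: 1:1, 2:1, 3:1, 4:1, 5:1, 6:1, 7:1, 8:1, 10:1, 11:1.
Sum = 1 + 1 + 1 + 1 + 1 + 1 + 1 + 1 + 1 + 1 = 10.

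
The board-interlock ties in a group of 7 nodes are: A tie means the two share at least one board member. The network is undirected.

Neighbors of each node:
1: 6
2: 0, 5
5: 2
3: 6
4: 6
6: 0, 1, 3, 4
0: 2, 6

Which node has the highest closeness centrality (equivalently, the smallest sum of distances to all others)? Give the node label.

Farness (sum of distances to all others) for each node — 0:10, 1:14, 2:13, 3:14, 4:14, 5:18, 6:9.
The smallest farness is 9, for 6, so 6 has the highest closeness.

6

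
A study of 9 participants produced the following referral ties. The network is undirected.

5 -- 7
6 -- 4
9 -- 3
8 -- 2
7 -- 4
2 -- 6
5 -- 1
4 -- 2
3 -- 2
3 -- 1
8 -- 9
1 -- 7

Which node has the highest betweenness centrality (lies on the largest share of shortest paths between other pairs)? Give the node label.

2

Unnormalized betweenness of each node: 1:31/6, 2:55/6, 3:49/6, 4:16/3, 5:0, 6:0, 7:13/3, 8:3/2, 9:4/3.
2 has the largest value, 55/6, making it the main broker — the node through which the most shortest paths run.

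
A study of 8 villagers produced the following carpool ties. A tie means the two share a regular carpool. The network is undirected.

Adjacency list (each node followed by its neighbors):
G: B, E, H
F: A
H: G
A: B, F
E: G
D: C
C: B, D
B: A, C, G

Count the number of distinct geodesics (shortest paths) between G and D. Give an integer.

The shortest distance is 3, and the only length-3 path is G–B–C–D. So there is exactly 1 shortest path.

1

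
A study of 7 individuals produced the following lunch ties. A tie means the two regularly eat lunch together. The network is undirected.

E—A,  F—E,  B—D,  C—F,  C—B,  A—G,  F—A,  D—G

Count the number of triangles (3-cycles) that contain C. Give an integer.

0

C's neighbors are B and F, but none of them are tied to each other, so no triangle contains C.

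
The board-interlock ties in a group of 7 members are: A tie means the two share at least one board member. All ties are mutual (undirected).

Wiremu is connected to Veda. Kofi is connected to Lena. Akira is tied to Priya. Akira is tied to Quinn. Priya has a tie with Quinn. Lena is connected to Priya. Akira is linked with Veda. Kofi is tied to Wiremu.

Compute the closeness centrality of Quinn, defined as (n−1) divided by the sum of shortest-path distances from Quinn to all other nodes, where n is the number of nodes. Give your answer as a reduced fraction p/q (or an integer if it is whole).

1/2

Distances from Quinn: Akira:1, Kofi:3, Lena:2, Priya:1, Veda:2, Wiremu:3. Sum = 12.
n = 7, so closeness = 6/12 = 1/2.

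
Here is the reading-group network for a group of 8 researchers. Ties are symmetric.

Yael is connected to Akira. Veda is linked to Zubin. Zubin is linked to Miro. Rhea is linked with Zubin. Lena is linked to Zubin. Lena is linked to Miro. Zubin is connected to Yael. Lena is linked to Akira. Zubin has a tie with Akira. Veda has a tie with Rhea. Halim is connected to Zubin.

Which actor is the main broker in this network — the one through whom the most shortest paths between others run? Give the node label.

Unnormalized betweenness of each node: Akira:1/2, Halim:0, Lena:1/2, Miro:0, Rhea:0, Veda:0, Yael:0, Zubin:16.
Zubin has the largest value, 16, making it the main broker — the node through which the most shortest paths run.

Zubin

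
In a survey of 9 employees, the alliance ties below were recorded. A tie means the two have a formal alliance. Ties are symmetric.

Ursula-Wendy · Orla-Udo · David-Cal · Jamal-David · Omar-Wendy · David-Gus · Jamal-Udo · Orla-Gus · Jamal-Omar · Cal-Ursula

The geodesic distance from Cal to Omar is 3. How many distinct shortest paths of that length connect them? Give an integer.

The shortest distance is 3. The length-3 paths are: Cal–Ursula–Wendy–Omar; Cal–David–Jamal–Omar.
That gives 2 distinct shortest paths.

2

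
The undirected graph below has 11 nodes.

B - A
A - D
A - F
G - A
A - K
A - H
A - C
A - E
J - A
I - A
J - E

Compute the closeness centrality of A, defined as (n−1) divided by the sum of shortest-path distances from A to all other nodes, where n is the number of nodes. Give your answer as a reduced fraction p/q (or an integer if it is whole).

Distances from A: B:1, C:1, D:1, E:1, F:1, G:1, H:1, I:1, J:1, K:1. Sum = 10.
n = 11, so closeness = 10/10 = 1.

1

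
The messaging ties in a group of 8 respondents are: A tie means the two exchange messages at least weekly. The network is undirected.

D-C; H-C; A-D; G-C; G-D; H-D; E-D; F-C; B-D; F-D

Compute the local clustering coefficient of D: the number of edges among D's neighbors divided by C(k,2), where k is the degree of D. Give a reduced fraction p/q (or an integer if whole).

D's neighbors: A, B, C, E, F, G, and H (k = 7).
Possible neighbor pairs: C(7,2) = 21. Edges among them: C–F, C–G, C–H → e = 3.
Clustering(D) = 3/21 = 1/7.

1/7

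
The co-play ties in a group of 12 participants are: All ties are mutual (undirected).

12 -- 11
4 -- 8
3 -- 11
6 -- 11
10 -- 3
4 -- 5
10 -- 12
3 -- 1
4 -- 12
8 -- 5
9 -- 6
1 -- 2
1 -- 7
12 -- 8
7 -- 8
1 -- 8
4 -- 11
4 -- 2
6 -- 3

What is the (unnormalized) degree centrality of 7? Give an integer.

7 is directly tied to 1 and 8. That is 2 neighbors, so the degree of 7 is 2.

2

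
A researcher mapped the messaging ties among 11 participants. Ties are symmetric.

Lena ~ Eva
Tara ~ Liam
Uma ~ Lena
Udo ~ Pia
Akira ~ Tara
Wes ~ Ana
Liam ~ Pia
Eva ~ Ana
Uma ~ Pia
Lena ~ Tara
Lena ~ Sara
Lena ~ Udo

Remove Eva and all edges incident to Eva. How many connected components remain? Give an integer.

2

Without Eva, the remaining ties split the others into: {Akira, Lena, Liam, Pia, Sara, Tara, Udo, Uma}; {Ana, Wes}.
That's 2 separate components.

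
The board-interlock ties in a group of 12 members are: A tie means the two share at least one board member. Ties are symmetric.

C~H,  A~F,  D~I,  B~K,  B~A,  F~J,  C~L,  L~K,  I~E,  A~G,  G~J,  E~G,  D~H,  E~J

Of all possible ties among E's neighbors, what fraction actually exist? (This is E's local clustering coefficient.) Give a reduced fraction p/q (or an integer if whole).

1/3

E's neighbors: G, I, and J (k = 3).
Possible neighbor pairs: C(3,2) = 3. Edges among them: G–J → e = 1.
Clustering(E) = 1/3.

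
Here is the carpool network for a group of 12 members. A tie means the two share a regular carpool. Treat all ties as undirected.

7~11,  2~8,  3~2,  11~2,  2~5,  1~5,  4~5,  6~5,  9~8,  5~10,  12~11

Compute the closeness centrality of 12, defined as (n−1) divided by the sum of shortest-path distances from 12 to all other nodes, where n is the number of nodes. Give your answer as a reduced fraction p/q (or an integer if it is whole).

11/34

Distances from 12: 1:4, 2:2, 3:3, 4:4, 5:3, 6:4, 7:2, 8:3, 9:4, 10:4, 11:1. Sum = 34.
n = 12, so closeness = 11/34.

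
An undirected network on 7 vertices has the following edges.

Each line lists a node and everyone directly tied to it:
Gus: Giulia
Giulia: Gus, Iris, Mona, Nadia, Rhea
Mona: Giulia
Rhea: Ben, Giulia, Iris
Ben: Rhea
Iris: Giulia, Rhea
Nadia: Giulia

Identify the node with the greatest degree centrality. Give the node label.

Degrees — Ben:1, Giulia:5, Gus:1, Iris:2, Mona:1, Nadia:1, Rhea:3.
The maximum is 5, attained only by Giulia.

Giulia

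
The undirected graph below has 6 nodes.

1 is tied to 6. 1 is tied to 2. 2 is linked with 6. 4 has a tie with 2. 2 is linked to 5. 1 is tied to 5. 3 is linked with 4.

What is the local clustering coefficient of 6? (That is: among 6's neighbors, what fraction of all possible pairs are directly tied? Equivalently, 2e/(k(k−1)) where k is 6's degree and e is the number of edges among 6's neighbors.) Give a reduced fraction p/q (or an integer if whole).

1

6's neighbors: 1 and 2 (k = 2).
Possible neighbor pairs: C(2,2) = 1. Edges among them: 1–2 → e = 1.
Clustering(6) = 1/1.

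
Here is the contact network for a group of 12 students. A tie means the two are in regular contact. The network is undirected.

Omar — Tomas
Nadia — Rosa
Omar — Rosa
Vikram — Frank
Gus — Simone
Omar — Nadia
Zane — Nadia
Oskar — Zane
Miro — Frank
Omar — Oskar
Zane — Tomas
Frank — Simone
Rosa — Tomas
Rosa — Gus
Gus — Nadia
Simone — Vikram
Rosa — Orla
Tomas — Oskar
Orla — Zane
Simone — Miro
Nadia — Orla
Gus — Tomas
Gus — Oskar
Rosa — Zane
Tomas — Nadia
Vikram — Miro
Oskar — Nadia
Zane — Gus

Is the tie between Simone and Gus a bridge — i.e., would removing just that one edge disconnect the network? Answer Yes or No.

Yes

Without the Simone–Gus edge there is no alternate route between Simone and Gus, so the network disconnects. It is a bridge.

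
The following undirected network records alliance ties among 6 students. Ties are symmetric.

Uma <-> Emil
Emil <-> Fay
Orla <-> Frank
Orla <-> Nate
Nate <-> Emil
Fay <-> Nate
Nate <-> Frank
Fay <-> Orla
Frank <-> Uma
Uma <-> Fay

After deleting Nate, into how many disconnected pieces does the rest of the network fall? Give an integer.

1

Nate's neighbors (Emil, Fay, Frank, and Orla) remain reachable from one another through other ties, so the rest of the network stays in one piece.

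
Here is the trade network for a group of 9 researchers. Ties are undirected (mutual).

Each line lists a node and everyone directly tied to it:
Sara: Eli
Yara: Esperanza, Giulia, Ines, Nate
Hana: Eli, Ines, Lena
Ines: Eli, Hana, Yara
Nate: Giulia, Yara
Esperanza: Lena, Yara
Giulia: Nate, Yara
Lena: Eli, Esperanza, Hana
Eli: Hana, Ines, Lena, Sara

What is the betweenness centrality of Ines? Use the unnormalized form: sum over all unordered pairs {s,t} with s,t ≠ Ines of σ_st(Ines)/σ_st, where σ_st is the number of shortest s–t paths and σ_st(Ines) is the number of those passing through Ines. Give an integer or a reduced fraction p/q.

9

Pairs whose geodesics pass through Ines — Eli–Nate: 1; Eli–Yara: 1; Eli–Giulia: 1; Hana–Nate: 1; Hana–Yara: 1; Hana–Giulia: 1; Sara–Nate: 1; Sara–Yara: 1; Sara–Giulia: 1.
All other pairs contribute 0.
Summing the contributions gives betweenness(Ines) = 9.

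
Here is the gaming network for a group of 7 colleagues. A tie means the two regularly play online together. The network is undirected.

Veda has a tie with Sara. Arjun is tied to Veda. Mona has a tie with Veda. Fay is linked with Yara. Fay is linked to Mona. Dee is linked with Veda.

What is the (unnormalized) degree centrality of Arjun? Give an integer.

1

Arjun is directly tied to Veda. That is 1 neighbor, so the degree of Arjun is 1.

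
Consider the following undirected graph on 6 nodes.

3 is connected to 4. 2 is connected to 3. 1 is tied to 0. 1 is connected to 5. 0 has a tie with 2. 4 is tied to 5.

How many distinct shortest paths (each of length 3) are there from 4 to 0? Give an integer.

The shortest distance is 3. The length-3 paths are: 4–3–2–0; 4–5–1–0.
That gives 2 distinct shortest paths.

2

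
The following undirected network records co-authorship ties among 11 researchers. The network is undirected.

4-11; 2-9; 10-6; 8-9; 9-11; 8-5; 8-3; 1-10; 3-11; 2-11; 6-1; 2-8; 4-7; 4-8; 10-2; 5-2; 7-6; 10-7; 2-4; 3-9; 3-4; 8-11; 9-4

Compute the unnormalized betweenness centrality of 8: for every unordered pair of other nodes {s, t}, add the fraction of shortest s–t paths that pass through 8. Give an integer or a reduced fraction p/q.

69/20

Pairs whose geodesics pass through 8 — 7–5: 1/3; 1–3: 1/6; 10–3: 1/5; 5–9: 1/2; 5–4: 1/2; 5–11: 1/2; 5–3: 1; 2–3: 1/4.
All other pairs contribute 0.
Summing the contributions gives betweenness(8) = 69/20.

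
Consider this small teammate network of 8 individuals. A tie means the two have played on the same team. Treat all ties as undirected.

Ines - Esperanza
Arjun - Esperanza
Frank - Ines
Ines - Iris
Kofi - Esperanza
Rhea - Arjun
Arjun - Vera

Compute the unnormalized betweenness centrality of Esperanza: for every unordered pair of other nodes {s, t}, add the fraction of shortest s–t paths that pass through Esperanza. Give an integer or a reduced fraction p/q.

15

Pairs whose geodesics pass through Esperanza — Iris–Kofi: 1; Iris–Vera: 1; Iris–Arjun: 1; Iris–Rhea: 1; Kofi–Frank: 1; Kofi–Vera: 1; Kofi–Arjun: 1; Kofi–Ines: 1; Kofi–Rhea: 1; Frank–Vera: 1; Frank–Arjun: 1; Frank–Rhea: 1; Vera–Ines: 1; Arjun–Ines: 1 … (+1 more pairs).
All other pairs contribute 0.
Summing the contributions gives betweenness(Esperanza) = 15.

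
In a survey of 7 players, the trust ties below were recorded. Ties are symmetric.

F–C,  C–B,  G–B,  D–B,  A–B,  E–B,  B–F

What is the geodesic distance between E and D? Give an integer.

One shortest route is E – B – D, which uses 2 edges, and E and D are not directly tied, so nothing shorter exists. So d(E,D) = 2.

2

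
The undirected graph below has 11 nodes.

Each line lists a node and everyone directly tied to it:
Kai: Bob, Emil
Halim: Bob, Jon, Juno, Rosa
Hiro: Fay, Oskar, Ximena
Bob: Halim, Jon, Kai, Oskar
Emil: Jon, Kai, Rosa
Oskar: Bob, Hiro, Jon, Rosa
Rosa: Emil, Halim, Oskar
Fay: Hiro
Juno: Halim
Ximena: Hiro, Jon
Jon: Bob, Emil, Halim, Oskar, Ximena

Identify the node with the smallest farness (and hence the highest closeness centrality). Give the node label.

Farness (sum of distances to all others) for each node — Bob:17, Emil:21, Fay:31, Halim:19, Hiro:22, Jon:16, Juno:28, Kai:23, Oskar:17, Rosa:19, Ximena:21.
The smallest farness is 16, for Jon, so Jon has the highest closeness.

Jon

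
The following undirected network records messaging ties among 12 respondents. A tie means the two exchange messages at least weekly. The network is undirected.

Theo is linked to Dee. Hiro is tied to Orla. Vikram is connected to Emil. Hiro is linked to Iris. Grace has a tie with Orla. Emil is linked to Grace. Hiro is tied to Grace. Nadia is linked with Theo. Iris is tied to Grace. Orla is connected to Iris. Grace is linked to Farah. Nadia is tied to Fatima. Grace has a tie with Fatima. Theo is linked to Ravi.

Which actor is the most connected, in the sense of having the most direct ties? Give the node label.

Grace

Degrees — Dee:1, Emil:2, Farah:1, Fatima:2, Grace:6, Hiro:3, Iris:3, Nadia:2, Orla:3, Ravi:1, Theo:3, Vikram:1.
The maximum is 6, attained only by Grace.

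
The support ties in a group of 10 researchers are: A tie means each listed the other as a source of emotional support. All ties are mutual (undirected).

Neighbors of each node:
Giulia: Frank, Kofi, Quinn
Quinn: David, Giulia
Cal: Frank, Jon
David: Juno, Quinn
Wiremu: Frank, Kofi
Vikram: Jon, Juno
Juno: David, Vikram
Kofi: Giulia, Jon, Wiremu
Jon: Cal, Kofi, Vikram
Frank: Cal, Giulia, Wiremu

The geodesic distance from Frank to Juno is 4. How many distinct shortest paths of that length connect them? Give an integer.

The shortest distance is 4. The length-4 paths are: Frank–Giulia–Quinn–David–Juno; Frank–Cal–Jon–Vikram–Juno.
That gives 2 distinct shortest paths.

2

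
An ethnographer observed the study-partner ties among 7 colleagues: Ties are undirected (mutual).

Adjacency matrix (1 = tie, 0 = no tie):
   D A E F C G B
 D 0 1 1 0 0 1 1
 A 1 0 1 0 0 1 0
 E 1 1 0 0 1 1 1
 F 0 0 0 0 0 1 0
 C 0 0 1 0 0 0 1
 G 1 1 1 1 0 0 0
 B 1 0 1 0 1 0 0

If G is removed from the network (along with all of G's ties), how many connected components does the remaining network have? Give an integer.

Without G, the remaining ties split the others into: {A, B, C, D, E}; {F}.
That's 2 separate components.

2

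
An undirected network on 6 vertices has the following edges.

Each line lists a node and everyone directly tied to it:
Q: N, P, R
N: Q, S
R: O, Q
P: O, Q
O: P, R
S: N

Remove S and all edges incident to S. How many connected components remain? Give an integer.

S's neighbors (N) remain reachable from one another through other ties, so the rest of the network stays in one piece.

1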